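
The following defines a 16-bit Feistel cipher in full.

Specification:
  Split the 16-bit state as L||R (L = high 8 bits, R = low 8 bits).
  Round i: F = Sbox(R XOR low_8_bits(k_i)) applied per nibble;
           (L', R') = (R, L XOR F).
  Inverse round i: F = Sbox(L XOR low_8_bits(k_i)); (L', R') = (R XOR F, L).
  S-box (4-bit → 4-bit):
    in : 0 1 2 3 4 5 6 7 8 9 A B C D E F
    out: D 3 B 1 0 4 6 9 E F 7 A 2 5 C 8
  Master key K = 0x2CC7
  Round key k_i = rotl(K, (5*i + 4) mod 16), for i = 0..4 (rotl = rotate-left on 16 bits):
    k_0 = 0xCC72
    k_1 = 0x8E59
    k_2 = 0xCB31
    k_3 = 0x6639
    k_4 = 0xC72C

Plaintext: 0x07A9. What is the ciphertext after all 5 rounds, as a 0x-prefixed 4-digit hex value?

0x1E48

s_0 = plaintext = 0x07A9
s_1 = Round(s_0, k_0) = 0xA95D
s_2 = Round(s_1, k_1) = 0x5D79
s_3 = Round(s_2, k_2) = 0x7953
s_4 = Round(s_3, k_3) = 0x531E
s_5 = Round(s_4, k_4) = 0x1E48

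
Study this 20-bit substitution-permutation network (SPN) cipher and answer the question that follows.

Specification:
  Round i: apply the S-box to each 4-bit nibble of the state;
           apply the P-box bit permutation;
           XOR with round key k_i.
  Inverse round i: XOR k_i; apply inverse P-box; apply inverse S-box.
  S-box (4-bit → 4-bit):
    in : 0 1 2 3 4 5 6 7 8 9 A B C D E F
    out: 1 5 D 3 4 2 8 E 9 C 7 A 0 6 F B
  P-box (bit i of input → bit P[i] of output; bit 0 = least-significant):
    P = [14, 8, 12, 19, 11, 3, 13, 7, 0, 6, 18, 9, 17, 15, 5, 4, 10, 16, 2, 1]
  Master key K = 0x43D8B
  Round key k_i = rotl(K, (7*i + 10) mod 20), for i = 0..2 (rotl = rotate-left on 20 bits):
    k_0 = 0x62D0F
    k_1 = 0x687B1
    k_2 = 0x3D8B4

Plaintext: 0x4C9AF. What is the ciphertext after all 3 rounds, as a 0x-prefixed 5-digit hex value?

0x2FB33

s_0 = plaintext = 0x4C9AF
s_1 = Round(s_0, k_0) = 0xA4603
s_2 = Round(s_1, k_1) = 0x7C895
s_3 = Round(s_2, k_2) = 0x2FB33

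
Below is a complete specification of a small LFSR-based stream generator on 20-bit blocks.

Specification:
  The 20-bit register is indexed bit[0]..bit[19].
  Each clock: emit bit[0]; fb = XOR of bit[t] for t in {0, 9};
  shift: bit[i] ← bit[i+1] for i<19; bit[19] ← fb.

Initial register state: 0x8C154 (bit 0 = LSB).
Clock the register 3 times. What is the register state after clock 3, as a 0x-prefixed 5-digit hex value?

0x9182A

reg_0 = 0x8C154
clock 1: out=0, reg = 0x460AA
clock 2: out=0, reg = 0x23055
clock 3: out=1, reg = 0x9182A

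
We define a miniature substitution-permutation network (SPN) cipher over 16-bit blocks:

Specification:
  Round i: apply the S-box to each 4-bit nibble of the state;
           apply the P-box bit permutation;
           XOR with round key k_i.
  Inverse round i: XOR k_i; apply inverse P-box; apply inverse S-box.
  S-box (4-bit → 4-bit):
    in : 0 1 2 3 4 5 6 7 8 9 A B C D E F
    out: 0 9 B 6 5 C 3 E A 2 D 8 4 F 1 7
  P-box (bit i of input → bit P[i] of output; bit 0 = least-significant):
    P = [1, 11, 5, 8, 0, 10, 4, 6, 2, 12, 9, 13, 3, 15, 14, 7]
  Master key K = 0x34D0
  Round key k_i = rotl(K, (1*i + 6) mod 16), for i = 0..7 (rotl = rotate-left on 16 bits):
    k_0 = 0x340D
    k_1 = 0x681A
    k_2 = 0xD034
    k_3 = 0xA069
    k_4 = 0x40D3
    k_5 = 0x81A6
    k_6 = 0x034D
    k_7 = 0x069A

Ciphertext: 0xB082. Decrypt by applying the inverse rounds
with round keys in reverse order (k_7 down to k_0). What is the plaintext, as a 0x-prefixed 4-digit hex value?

0x74E9

s_0 = ciphertext = 0xB082
s_1 = InvRound(s_0, k_7) = 0x6730
s_2 = InvRound(s_1, k_6) = 0x41DC
s_3 = InvRound(s_2, k_5) = 0xF054
s_4 = InvRound(s_3, k_4) = 0x82EE
s_5 = InvRound(s_4, k_3) = 0xBAEE
s_6 = InvRound(s_5, k_2) = 0xA556
s_7 = InvRound(s_6, k_1) = 0xFE88
s_8 = InvRound(s_7, k_0) = 0x74E9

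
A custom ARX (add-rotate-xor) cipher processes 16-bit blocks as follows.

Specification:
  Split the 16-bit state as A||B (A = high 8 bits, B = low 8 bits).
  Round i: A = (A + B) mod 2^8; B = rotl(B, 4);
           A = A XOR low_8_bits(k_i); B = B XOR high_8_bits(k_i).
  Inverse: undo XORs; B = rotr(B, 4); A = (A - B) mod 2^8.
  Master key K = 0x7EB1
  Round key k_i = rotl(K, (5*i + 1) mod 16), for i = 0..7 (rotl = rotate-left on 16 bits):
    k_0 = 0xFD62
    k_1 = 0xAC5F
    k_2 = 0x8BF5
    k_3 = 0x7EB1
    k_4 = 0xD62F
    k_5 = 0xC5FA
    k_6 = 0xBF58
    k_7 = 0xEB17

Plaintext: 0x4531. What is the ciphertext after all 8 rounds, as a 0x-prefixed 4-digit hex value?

0x4B3C

s_0 = plaintext = 0x4531
s_1 = Round(s_0, k_0) = 0x14EE
s_2 = Round(s_1, k_1) = 0x5D42
s_3 = Round(s_2, k_2) = 0x6AAF
s_4 = Round(s_3, k_3) = 0xA884
s_5 = Round(s_4, k_4) = 0x039E
s_6 = Round(s_5, k_5) = 0x5B2C
s_7 = Round(s_6, k_6) = 0xDF7D
s_8 = Round(s_7, k_7) = 0x4B3C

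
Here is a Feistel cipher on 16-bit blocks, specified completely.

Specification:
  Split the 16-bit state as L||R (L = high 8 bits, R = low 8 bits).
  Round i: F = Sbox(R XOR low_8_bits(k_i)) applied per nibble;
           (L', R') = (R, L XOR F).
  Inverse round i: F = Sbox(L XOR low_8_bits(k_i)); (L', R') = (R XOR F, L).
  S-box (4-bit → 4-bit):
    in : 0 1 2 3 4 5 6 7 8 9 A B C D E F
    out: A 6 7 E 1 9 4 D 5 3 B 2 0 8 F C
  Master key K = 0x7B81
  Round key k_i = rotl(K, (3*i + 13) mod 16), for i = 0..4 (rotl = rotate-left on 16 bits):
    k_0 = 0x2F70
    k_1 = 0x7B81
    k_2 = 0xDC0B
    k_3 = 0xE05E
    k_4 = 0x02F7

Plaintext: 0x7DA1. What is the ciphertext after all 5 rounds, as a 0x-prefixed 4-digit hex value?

s_0 = plaintext = 0x7DA1
s_1 = Round(s_0, k_0) = 0xA1FB
s_2 = Round(s_1, k_1) = 0xFB7A
s_3 = Round(s_2, k_2) = 0x7A2D
s_4 = Round(s_3, k_3) = 0x2DA4
s_5 = Round(s_4, k_4) = 0xA4B3

0xA4B3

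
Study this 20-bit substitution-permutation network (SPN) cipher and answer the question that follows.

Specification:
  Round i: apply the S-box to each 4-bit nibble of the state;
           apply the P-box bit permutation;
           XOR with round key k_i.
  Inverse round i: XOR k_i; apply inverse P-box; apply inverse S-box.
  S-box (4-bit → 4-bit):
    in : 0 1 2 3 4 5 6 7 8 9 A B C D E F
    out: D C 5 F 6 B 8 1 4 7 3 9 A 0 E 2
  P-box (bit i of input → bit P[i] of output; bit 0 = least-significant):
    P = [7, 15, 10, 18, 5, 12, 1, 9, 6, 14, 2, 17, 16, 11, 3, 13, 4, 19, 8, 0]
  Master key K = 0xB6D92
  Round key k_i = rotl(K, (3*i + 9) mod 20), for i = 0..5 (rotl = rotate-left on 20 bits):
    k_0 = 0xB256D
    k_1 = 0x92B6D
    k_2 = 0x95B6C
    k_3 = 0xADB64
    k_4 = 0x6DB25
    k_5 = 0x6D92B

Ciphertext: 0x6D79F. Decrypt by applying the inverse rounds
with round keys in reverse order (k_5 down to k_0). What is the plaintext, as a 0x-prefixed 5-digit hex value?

0x0DDFF

s_0 = ciphertext = 0x6D79F
s_1 = InvRound(s_0, k_5) = 0x7F8B2
s_2 = InvRound(s_1, k_4) = 0x0B817
s_3 = InvRound(s_2, k_3) = 0x3650D
s_4 = InvRound(s_3, k_2) = 0xCCB58
s_5 = InvRound(s_4, k_1) = 0xBB47C
s_6 = InvRound(s_5, k_0) = 0x0DDFF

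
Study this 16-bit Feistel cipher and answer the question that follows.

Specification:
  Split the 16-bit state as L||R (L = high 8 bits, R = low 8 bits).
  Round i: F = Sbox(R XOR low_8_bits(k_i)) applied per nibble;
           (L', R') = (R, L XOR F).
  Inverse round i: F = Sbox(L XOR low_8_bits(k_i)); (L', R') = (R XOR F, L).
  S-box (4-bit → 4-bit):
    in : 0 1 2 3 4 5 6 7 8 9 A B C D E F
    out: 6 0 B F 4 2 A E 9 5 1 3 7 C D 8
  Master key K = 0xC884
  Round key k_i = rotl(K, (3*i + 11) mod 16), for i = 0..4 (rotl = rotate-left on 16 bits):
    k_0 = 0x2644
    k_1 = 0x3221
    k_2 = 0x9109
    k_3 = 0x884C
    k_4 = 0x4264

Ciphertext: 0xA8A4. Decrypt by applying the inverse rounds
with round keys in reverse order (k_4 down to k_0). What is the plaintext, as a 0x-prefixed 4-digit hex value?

s_0 = ciphertext = 0xA8A4
s_1 = InvRound(s_0, k_4) = 0xD3A8
s_2 = InvRound(s_1, k_3) = 0xF0D3
s_3 = InvRound(s_2, k_2) = 0x56F0
s_4 = InvRound(s_3, k_1) = 0x1E56
s_5 = InvRound(s_4, k_0) = 0x771E

0x771E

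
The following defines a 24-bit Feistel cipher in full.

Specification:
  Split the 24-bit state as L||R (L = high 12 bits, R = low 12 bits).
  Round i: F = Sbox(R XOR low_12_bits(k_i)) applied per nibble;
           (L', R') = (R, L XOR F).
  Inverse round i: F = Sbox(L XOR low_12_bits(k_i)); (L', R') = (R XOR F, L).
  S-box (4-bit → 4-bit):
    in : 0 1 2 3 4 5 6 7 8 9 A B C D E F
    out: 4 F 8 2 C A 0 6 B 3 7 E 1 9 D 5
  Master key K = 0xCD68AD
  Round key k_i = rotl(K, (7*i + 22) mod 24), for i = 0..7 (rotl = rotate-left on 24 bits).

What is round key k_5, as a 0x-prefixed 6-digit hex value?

0xD15B9A

K = 0xCD68AD
k_0 = rotl(K, (7*0+22) mod 24) = rotl(K, 22) = 0x735A2B
k_1 = rotl(K, (7*1+22) mod 24) = rotl(K, 5) = 0xAD15B9
k_2 = rotl(K, (7*2+22) mod 24) = rotl(K, 12) = 0x8ADCD6
k_3 = rotl(K, (7*3+22) mod 24) = rotl(K, 19) = 0x6E6B45
k_4 = rotl(K, (7*4+22) mod 24) = rotl(K, 2) = 0x35A2B7
k_5 = rotl(K, (7*5+22) mod 24) = rotl(K, 9) = 0xD15B9A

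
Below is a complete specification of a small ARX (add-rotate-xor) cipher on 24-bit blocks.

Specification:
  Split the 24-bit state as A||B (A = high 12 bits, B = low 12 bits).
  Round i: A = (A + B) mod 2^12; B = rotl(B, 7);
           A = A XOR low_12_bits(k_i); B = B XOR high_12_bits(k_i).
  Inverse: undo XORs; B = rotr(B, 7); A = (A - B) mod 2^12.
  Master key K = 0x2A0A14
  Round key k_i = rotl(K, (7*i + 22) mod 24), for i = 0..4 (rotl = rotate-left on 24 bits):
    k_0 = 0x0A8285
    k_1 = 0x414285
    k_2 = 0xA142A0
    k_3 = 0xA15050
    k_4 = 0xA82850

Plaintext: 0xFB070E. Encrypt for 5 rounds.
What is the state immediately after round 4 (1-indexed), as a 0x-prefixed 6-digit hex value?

0x61B0E6

s_0 = plaintext = 0xFB070E
s_1 = Round(s_0, k_0) = 0x43B790
s_2 = Round(s_1, k_1) = 0x94EC28
s_3 = Round(s_2, k_2) = 0x7D6E75
s_4 = Round(s_3, k_3) = 0x61B0E6
s_5 = Round(s_4, k_4) = 0xF51985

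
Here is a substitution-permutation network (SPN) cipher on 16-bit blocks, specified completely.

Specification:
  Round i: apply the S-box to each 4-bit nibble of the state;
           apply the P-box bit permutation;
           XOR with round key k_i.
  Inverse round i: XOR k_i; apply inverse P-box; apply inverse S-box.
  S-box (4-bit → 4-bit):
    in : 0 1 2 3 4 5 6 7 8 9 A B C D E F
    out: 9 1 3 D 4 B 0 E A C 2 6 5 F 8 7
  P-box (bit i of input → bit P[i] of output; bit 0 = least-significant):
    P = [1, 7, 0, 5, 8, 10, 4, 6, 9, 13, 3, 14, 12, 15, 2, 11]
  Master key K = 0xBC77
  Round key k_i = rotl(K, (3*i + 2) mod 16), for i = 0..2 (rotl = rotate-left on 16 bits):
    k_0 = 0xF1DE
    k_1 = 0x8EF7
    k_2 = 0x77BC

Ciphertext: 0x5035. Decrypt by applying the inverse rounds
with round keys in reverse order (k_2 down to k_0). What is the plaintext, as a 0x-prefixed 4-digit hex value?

0x4088

s_0 = ciphertext = 0x5035
s_1 = InvRound(s_0, k_2) = 0x6F2B
s_2 = InvRound(s_1, k_1) = 0xB73A
s_3 = InvRound(s_2, k_0) = 0x4088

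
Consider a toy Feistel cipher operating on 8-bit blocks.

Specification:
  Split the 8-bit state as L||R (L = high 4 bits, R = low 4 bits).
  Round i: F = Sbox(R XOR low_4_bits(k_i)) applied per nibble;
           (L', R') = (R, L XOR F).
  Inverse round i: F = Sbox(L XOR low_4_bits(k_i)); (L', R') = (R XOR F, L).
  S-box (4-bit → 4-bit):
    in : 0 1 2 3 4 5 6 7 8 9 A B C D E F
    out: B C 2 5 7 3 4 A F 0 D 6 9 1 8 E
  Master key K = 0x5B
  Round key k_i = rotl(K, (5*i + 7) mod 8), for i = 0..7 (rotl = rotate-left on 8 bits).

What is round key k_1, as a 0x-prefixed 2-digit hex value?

K = 0x5B
k_0 = rotl(K, (5*0+7) mod 8) = rotl(K, 7) = 0xAD
k_1 = rotl(K, (5*1+7) mod 8) = rotl(K, 4) = 0xB5

0xB5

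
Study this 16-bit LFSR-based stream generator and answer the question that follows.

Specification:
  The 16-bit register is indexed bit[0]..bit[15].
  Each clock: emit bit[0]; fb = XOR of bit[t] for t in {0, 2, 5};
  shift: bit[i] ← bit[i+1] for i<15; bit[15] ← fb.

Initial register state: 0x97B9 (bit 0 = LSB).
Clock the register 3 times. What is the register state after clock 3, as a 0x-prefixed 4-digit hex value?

0x52F7

reg_0 = 0x97B9
clock 1: out=1, reg = 0x4BDC
clock 2: out=0, reg = 0xA5EE
clock 3: out=0, reg = 0x52F7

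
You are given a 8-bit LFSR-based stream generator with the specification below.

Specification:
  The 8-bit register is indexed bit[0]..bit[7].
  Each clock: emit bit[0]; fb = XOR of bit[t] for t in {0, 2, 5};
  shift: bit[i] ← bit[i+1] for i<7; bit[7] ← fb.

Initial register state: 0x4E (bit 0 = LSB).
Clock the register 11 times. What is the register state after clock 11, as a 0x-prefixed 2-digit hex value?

reg_0 = 0x4E
clock 1: out=0, reg = 0xA7
clock 2: out=1, reg = 0xD3
clock 3: out=1, reg = 0xE9
clock 4: out=1, reg = 0x74
clock 5: out=0, reg = 0x3A
clock 6: out=0, reg = 0x9D
clock 7: out=1, reg = 0x4E
clock 8: out=0, reg = 0xA7
clock 9: out=1, reg = 0xD3
clock 10: out=1, reg = 0xE9
clock 11: out=1, reg = 0x74

0x74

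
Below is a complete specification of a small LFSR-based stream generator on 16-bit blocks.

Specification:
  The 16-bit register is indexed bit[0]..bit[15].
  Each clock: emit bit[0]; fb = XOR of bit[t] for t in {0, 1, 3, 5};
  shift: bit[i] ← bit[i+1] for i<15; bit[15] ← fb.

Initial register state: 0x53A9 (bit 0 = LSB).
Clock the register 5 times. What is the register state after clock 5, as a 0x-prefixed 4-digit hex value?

0xAA9D

reg_0 = 0x53A9
clock 1: out=1, reg = 0xA9D4
clock 2: out=0, reg = 0x54EA
clock 3: out=0, reg = 0xAA75
clock 4: out=1, reg = 0x553A
clock 5: out=0, reg = 0xAA9D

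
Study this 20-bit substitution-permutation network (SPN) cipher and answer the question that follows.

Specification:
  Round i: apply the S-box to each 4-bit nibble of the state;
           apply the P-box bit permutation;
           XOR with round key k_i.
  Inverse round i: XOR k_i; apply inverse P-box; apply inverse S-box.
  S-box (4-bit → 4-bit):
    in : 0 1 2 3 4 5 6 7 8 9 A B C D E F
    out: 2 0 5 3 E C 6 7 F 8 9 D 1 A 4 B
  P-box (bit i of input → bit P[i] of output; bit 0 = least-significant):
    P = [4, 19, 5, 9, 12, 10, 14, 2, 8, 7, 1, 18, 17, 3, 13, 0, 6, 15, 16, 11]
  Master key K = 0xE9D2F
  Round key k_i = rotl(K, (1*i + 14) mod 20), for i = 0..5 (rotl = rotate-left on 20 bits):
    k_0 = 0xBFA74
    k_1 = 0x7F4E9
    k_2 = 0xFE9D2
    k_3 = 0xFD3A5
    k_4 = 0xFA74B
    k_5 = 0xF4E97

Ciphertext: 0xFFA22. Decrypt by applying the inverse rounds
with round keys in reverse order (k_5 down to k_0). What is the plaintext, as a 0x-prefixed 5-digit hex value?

0x62F14

s_0 = ciphertext = 0xFFA22
s_1 = InvRound(s_0, k_5) = 0x050F2
s_2 = InvRound(s_1, k_4) = 0x68F78
s_3 = InvRound(s_2, k_3) = 0xBD083
s_4 = InvRound(s_3, k_2) = 0xA5ACC
s_5 = InvRound(s_4, k_1) = 0x459D4
s_6 = InvRound(s_5, k_0) = 0x62F14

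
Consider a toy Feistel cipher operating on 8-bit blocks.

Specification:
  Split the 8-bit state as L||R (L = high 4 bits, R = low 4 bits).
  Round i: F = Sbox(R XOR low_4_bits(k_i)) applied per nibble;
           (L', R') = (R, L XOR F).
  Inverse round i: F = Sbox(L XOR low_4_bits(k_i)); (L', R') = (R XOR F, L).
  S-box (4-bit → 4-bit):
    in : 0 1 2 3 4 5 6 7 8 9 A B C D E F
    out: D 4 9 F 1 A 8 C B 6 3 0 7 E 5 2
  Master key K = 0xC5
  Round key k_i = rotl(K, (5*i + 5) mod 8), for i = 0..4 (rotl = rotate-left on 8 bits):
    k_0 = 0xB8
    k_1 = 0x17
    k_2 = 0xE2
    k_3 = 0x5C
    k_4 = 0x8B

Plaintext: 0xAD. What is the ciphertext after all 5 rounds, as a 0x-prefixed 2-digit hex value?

s_0 = plaintext = 0xAD
s_1 = Round(s_0, k_0) = 0xD0
s_2 = Round(s_1, k_1) = 0x01
s_3 = Round(s_2, k_2) = 0x1F
s_4 = Round(s_3, k_3) = 0xFE
s_5 = Round(s_4, k_4) = 0xE5

0xE5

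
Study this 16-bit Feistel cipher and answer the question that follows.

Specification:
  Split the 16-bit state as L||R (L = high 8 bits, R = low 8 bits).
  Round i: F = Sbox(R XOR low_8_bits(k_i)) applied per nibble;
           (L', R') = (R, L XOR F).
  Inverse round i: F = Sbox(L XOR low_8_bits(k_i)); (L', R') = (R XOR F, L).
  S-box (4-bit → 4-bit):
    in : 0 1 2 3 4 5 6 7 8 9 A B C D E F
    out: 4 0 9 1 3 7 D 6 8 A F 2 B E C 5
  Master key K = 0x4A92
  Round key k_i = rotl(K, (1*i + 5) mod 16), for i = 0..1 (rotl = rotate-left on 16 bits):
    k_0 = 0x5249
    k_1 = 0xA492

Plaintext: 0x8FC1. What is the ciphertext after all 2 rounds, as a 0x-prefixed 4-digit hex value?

0x0766

s_0 = plaintext = 0x8FC1
s_1 = Round(s_0, k_0) = 0xC107
s_2 = Round(s_1, k_1) = 0x0766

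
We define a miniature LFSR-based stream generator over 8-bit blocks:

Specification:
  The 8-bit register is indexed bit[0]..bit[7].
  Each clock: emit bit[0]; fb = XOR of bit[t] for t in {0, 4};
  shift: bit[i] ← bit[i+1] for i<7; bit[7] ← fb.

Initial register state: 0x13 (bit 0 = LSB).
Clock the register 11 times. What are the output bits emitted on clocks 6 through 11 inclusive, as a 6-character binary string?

000010

reg_0 = 0x13
clock 1: out=1, reg = 0x09
clock 2: out=1, reg = 0x84
clock 3: out=0, reg = 0x42
clock 4: out=0, reg = 0x21
clock 5: out=1, reg = 0x90
clock 6: out=0, reg = 0xC8
clock 7: out=0, reg = 0x64
clock 8: out=0, reg = 0x32
clock 9: out=0, reg = 0x99
clock 10: out=1, reg = 0x4C
clock 11: out=0, reg = 0x26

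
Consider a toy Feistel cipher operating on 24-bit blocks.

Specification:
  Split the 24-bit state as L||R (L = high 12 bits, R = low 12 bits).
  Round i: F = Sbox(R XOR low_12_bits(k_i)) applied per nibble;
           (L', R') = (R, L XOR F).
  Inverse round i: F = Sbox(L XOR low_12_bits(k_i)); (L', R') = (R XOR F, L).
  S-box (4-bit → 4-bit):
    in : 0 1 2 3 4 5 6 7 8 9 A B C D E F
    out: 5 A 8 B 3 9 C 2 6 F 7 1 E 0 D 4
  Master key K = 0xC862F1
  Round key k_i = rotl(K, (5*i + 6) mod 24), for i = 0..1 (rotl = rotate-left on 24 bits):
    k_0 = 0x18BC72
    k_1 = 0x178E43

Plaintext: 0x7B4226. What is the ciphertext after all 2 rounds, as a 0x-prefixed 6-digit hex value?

0xA271E5

s_0 = plaintext = 0x7B4226
s_1 = Round(s_0, k_0) = 0x226A27
s_2 = Round(s_1, k_1) = 0xA271E5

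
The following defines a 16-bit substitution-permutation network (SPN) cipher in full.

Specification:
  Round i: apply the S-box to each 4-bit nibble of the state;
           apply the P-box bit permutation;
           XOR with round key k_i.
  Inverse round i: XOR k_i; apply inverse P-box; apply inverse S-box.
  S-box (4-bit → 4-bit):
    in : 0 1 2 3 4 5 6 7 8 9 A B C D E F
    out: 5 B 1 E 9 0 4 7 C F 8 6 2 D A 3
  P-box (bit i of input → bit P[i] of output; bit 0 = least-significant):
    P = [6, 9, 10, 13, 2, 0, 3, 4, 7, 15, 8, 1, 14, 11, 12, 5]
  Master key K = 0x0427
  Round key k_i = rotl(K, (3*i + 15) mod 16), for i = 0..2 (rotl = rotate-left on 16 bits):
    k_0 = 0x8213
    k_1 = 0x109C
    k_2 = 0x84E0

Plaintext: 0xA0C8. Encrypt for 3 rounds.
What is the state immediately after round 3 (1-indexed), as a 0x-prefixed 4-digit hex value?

0x5C4F

s_0 = plaintext = 0xA0C8
s_1 = Round(s_0, k_0) = 0xA7B2
s_2 = Round(s_1, k_1) = 0x9175
s_3 = Round(s_2, k_2) = 0x5C4F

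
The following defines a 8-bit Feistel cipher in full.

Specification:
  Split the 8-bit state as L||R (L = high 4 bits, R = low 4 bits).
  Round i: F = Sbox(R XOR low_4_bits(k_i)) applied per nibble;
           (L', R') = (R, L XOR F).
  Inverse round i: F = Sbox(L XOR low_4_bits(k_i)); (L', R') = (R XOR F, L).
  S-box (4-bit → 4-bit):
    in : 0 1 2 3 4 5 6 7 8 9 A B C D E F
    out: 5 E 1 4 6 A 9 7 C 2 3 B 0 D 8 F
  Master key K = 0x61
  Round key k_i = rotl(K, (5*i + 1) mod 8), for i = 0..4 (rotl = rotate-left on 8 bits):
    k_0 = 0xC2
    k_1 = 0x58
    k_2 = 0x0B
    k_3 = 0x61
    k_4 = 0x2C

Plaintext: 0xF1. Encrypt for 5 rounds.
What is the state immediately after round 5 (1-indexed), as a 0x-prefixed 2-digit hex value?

s_0 = plaintext = 0xF1
s_1 = Round(s_0, k_0) = 0x1B
s_2 = Round(s_1, k_1) = 0xB5
s_3 = Round(s_2, k_2) = 0x53
s_4 = Round(s_3, k_3) = 0x34
s_5 = Round(s_4, k_4) = 0x4F

0x4F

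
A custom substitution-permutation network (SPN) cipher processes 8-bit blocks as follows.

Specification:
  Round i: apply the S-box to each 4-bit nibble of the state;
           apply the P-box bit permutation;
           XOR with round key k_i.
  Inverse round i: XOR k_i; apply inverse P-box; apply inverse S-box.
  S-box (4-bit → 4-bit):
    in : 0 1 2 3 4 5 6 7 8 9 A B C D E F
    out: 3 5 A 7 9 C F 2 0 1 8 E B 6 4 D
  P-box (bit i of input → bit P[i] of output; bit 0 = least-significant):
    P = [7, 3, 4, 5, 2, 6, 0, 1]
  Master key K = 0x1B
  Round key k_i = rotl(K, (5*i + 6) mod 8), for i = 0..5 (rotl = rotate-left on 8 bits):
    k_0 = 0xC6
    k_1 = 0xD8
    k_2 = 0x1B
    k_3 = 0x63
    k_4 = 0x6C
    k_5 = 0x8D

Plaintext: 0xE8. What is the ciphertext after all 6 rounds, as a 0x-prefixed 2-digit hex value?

s_0 = plaintext = 0xE8
s_1 = Round(s_0, k_0) = 0xC7
s_2 = Round(s_1, k_1) = 0x96
s_3 = Round(s_2, k_2) = 0xA7
s_4 = Round(s_3, k_3) = 0x69
s_5 = Round(s_4, k_4) = 0xAB
s_6 = Round(s_5, k_5) = 0xB7

0xB7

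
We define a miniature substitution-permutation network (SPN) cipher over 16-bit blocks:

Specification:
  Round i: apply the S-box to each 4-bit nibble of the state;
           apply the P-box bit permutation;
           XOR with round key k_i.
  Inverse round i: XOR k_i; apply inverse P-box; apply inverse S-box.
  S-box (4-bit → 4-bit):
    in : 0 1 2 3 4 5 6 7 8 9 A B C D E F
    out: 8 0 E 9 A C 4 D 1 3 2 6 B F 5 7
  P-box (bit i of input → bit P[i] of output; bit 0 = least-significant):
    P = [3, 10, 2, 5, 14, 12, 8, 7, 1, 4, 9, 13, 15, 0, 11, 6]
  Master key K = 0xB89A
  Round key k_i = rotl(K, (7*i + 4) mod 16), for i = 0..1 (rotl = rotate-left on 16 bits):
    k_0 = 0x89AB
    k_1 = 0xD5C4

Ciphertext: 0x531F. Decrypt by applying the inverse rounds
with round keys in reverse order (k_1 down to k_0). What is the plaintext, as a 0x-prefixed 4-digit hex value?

0x1E34

s_0 = ciphertext = 0x531F
s_1 = InvRound(s_0, k_1) = 0xCF09
s_2 = InvRound(s_1, k_0) = 0x1E34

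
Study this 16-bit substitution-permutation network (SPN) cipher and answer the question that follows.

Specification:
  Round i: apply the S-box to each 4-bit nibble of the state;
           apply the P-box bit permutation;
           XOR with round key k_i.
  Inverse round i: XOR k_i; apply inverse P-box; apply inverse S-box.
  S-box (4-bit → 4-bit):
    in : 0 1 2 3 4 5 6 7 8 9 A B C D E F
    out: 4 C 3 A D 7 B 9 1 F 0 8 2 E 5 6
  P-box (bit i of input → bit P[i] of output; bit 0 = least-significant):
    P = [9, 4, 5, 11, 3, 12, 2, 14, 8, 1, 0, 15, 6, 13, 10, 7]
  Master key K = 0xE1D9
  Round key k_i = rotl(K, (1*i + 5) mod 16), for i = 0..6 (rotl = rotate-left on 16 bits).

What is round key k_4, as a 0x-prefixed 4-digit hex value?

0xB3C3

K = 0xE1D9
k_0 = rotl(K, (1*0+5) mod 16) = rotl(K, 5) = 0x3B3C
k_1 = rotl(K, (1*1+5) mod 16) = rotl(K, 6) = 0x7678
k_2 = rotl(K, (1*2+5) mod 16) = rotl(K, 7) = 0xECF0
k_3 = rotl(K, (1*3+5) mod 16) = rotl(K, 8) = 0xD9E1
k_4 = rotl(K, (1*4+5) mod 16) = rotl(K, 9) = 0xB3C3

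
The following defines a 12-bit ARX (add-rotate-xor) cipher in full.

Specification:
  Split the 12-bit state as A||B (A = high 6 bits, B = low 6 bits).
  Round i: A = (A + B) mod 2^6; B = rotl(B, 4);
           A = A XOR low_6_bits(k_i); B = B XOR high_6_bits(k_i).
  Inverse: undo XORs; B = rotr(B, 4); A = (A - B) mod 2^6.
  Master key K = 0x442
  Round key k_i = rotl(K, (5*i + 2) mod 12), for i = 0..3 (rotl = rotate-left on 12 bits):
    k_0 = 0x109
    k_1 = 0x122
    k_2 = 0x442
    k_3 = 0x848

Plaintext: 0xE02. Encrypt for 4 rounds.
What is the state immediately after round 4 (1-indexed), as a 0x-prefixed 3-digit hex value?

s_0 = plaintext = 0xE02
s_1 = Round(s_0, k_0) = 0xCE4
s_2 = Round(s_1, k_1) = 0xD4D
s_3 = Round(s_2, k_2) = 0x002
s_4 = Round(s_3, k_3) = 0x281

0x281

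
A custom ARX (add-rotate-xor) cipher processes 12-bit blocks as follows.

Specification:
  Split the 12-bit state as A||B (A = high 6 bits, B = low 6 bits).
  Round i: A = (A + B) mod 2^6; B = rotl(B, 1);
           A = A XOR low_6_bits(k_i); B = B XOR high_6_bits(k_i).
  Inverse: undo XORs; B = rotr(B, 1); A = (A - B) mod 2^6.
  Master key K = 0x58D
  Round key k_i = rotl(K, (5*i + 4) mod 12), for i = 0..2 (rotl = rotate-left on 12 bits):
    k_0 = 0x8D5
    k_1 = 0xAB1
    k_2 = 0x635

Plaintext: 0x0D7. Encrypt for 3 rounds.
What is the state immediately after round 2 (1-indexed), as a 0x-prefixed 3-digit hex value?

0xB70

s_0 = plaintext = 0x0D7
s_1 = Round(s_0, k_0) = 0x3CD
s_2 = Round(s_1, k_1) = 0xB70
s_3 = Round(s_2, k_2) = 0xA39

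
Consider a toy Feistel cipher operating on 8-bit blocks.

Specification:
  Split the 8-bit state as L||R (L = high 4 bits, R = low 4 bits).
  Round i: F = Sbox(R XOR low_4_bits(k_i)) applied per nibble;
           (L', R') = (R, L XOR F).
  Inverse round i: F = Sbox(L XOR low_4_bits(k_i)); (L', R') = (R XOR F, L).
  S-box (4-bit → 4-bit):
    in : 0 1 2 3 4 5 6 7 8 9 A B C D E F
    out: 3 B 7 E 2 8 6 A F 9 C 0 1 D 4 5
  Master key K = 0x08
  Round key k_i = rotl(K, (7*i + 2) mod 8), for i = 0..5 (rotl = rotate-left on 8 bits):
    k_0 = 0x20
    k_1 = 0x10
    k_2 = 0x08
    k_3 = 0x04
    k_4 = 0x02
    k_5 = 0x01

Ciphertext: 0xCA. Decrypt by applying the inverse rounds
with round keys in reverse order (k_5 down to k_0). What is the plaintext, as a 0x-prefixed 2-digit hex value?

s_0 = ciphertext = 0xCA
s_1 = InvRound(s_0, k_5) = 0x7C
s_2 = InvRound(s_1, k_4) = 0x47
s_3 = InvRound(s_2, k_3) = 0x44
s_4 = InvRound(s_3, k_2) = 0x54
s_5 = InvRound(s_4, k_1) = 0xC5
s_6 = InvRound(s_5, k_0) = 0x4C

0x4C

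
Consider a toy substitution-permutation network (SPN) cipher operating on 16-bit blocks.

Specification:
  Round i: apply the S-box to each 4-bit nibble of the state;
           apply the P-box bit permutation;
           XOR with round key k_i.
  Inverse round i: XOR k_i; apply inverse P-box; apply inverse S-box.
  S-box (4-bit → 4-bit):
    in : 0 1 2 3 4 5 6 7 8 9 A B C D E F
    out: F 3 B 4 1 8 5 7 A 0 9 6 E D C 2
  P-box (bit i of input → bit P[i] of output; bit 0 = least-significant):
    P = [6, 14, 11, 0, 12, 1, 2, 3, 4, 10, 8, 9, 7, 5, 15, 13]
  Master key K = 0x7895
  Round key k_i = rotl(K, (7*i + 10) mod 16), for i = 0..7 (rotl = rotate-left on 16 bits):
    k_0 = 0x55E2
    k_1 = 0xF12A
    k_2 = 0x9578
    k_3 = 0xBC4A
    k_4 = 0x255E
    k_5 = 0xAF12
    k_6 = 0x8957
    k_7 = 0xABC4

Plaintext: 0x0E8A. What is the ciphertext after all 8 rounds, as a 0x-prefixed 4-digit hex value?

0x96A1

s_0 = plaintext = 0x0E8A
s_1 = Round(s_0, k_0) = 0xF609
s_2 = Round(s_1, k_1) = 0xE014
s_3 = Round(s_2, k_2) = 0x222A
s_4 = Round(s_3, k_3) = 0x8AB1
s_5 = Round(s_4, k_4) = 0x4728
s_6 = Round(s_5, k_5) = 0xFA89
s_7 = Round(s_6, k_6) = 0x8B6D
s_8 = Round(s_7, k_7) = 0x96A1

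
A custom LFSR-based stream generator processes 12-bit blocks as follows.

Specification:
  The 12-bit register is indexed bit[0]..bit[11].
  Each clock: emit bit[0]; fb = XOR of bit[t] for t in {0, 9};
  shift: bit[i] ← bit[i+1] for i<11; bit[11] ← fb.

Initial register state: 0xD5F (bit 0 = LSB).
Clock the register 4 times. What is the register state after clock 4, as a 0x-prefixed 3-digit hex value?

reg_0 = 0xD5F
clock 1: out=1, reg = 0xEAF
clock 2: out=1, reg = 0x757
clock 3: out=1, reg = 0x3AB
clock 4: out=1, reg = 0x1D5

0x1D5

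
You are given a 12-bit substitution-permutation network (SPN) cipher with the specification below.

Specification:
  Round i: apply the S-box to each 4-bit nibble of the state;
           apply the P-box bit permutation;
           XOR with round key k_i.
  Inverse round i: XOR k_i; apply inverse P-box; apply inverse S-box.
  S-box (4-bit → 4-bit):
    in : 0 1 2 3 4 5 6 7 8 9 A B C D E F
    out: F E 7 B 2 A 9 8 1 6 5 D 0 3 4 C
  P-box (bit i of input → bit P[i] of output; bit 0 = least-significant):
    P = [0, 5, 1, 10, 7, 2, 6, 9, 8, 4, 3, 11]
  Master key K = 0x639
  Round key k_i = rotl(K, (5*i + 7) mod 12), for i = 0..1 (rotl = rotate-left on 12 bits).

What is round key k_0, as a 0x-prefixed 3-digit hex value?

K = 0x639
k_0 = rotl(K, (5*0+7) mod 12) = rotl(K, 7) = 0xCB1

0xCB1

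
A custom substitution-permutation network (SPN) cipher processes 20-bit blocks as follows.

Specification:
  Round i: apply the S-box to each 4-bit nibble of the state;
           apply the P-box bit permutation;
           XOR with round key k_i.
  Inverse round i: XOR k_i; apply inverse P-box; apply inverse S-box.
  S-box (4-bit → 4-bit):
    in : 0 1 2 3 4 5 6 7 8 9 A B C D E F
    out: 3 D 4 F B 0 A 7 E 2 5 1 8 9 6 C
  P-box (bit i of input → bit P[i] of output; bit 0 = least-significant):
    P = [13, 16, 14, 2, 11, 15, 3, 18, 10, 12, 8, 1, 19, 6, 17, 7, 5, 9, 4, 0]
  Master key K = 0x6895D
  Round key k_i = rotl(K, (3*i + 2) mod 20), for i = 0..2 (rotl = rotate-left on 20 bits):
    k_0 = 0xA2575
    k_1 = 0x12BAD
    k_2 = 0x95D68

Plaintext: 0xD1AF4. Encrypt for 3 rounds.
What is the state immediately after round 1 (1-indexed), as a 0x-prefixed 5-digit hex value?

s_0 = plaintext = 0xD1AF4
s_1 = Round(s_0, k_0) = 0x500D8
s_2 = Round(s_1, k_1) = 0xC77E9
s_3 = Round(s_2, k_2) = 0x2C821

0x500D8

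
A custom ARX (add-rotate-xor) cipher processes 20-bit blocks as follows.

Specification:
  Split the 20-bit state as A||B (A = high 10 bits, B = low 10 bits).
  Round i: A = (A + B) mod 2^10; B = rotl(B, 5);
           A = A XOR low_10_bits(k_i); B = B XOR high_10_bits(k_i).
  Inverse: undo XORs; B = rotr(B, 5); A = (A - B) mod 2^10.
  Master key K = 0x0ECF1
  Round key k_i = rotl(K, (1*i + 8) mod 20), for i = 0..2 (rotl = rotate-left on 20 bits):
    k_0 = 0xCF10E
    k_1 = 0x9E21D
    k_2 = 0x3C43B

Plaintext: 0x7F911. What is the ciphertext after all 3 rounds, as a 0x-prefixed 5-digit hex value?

s_0 = plaintext = 0x7F911
s_1 = Round(s_0, k_0) = 0x80514
s_2 = Round(s_1, k_1) = 0x420F0
s_3 = Round(s_2, k_2) = 0x70EF6

0x70EF6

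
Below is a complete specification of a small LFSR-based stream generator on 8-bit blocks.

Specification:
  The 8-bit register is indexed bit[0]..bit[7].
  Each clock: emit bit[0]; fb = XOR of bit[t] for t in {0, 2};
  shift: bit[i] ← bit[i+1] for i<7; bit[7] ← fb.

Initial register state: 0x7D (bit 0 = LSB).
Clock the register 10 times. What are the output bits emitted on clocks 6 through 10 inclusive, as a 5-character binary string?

reg_0 = 0x7D
clock 1: out=1, reg = 0x3E
clock 2: out=0, reg = 0x9F
clock 3: out=1, reg = 0x4F
clock 4: out=1, reg = 0x27
clock 5: out=1, reg = 0x13
clock 6: out=1, reg = 0x89
clock 7: out=1, reg = 0xC4
clock 8: out=0, reg = 0xE2
clock 9: out=0, reg = 0x71
clock 10: out=1, reg = 0xB8

11001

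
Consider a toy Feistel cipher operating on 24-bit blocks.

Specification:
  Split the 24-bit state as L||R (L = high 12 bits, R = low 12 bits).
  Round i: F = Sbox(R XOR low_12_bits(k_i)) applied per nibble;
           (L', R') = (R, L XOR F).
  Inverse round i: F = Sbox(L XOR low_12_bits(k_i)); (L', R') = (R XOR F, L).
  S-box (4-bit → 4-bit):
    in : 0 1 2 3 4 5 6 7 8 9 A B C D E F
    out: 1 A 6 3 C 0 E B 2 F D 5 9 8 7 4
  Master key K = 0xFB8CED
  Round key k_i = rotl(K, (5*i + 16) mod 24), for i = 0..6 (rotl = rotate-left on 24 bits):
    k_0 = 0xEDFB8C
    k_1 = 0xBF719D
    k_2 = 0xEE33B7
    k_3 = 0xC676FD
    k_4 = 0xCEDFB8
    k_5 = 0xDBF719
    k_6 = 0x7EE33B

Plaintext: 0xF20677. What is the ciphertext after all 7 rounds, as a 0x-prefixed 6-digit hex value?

s_0 = plaintext = 0xF20677
s_1 = Round(s_0, k_0) = 0x677765
s_2 = Round(s_1, k_1) = 0x765835
s_3 = Round(s_2, k_2) = 0x835243
s_4 = Round(s_3, k_3) = 0x243462
s_5 = Round(s_4, k_4) = 0x4627CE
s_6 = Round(s_5, k_5) = 0x7CE5E9
s_7 = Round(s_6, k_6) = 0x5E9948

0x5E9948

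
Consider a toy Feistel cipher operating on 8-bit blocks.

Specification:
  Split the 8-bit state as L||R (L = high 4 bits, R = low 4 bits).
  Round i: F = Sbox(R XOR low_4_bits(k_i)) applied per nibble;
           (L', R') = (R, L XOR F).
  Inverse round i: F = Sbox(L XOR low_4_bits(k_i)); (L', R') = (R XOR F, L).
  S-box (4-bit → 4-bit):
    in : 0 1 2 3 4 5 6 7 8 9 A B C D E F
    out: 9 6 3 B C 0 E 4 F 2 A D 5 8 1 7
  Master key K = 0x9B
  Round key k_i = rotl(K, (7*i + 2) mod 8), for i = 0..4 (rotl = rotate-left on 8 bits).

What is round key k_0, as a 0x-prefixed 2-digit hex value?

0x6E

K = 0x9B
k_0 = rotl(K, (7*0+2) mod 8) = rotl(K, 2) = 0x6E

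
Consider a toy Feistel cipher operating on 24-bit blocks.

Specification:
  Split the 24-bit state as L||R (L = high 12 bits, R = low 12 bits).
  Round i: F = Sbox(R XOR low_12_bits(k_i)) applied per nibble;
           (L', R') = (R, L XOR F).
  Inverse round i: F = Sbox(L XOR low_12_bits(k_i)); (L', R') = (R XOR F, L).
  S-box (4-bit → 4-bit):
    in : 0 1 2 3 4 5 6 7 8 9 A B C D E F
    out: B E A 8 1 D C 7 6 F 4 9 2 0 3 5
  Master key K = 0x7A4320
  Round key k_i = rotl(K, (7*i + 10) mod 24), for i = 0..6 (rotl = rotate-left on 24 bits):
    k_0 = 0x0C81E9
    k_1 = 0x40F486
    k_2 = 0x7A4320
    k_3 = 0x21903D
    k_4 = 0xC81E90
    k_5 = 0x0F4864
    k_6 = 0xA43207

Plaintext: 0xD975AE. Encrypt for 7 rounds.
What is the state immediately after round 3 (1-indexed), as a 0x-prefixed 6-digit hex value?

s_0 = plaintext = 0xD975AE
s_1 = Round(s_0, k_0) = 0x5AEC80
s_2 = Round(s_1, k_1) = 0xC80312
s_3 = Round(s_2, k_2) = 0x31270A
s_4 = Round(s_3, k_3) = 0x70A495
s_5 = Round(s_4, k_4) = 0x4953B7
s_6 = Round(s_5, k_5) = 0x3B7D9D
s_7 = Round(s_6, k_6) = 0xD9D643

0x31270A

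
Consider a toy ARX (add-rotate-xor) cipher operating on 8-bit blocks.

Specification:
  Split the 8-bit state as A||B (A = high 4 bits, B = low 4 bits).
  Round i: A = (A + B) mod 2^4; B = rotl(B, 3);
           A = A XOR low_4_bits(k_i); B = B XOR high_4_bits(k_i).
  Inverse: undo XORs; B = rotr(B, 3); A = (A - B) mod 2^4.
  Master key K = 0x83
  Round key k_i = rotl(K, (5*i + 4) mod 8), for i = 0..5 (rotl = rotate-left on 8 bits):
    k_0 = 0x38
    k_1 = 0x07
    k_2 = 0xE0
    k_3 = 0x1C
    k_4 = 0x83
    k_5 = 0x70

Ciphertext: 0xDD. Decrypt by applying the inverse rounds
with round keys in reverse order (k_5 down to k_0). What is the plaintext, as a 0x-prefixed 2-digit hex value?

0x6B

s_0 = ciphertext = 0xDD
s_1 = InvRound(s_0, k_5) = 0x85
s_2 = InvRound(s_1, k_4) = 0x0B
s_3 = InvRound(s_2, k_3) = 0x75
s_4 = InvRound(s_3, k_2) = 0x07
s_5 = InvRound(s_4, k_1) = 0x9E
s_6 = InvRound(s_5, k_0) = 0x6B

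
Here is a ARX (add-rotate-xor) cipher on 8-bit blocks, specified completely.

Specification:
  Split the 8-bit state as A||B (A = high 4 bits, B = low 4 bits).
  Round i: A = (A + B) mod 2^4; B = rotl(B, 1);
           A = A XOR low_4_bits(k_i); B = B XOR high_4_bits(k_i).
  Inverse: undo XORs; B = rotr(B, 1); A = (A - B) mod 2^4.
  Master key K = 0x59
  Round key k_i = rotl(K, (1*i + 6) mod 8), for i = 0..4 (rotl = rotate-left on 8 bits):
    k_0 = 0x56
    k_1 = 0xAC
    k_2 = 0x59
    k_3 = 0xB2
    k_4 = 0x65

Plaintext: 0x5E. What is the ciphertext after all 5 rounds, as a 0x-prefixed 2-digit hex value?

s_0 = plaintext = 0x5E
s_1 = Round(s_0, k_0) = 0x58
s_2 = Round(s_1, k_1) = 0x1B
s_3 = Round(s_2, k_2) = 0x52
s_4 = Round(s_3, k_3) = 0x5F
s_5 = Round(s_4, k_4) = 0x19

0x19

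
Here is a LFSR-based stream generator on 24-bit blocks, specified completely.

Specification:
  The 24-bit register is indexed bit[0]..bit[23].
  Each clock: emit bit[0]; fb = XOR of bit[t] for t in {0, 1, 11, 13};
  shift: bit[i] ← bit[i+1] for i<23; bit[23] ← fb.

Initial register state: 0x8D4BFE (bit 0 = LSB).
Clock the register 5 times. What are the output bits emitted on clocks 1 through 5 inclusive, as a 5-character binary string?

reg_0 = 0x8D4BFE
clock 1: out=0, reg = 0x46A5FF
clock 2: out=1, reg = 0xA352FF
clock 3: out=1, reg = 0x51A97F
clock 4: out=1, reg = 0x28D4BF
clock 5: out=1, reg = 0x146A5F

01111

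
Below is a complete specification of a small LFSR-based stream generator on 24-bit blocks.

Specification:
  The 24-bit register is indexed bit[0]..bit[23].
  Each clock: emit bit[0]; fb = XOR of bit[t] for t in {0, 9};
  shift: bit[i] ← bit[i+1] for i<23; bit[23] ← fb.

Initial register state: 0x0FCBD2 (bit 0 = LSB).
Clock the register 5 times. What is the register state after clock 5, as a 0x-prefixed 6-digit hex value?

0xB87E5E

reg_0 = 0x0FCBD2
clock 1: out=0, reg = 0x87E5E9
clock 2: out=1, reg = 0xC3F2F4
clock 3: out=0, reg = 0xE1F97A
clock 4: out=0, reg = 0x70FCBD
clock 5: out=1, reg = 0xB87E5E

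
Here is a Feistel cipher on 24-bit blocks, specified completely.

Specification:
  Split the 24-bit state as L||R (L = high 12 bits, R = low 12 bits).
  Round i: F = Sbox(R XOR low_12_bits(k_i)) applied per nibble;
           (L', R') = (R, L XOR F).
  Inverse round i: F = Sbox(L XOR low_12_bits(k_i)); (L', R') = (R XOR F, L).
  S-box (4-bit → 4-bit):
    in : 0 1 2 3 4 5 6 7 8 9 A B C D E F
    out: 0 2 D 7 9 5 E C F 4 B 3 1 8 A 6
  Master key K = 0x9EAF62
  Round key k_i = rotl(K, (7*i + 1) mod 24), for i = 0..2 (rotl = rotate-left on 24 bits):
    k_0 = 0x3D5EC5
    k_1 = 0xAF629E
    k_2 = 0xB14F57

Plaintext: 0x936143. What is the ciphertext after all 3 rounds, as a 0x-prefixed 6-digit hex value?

s_0 = plaintext = 0x936143
s_1 = Round(s_0, k_0) = 0x143FC8
s_2 = Round(s_1, k_1) = 0xFC891D
s_3 = Round(s_2, k_2) = 0x91D153

0x91D153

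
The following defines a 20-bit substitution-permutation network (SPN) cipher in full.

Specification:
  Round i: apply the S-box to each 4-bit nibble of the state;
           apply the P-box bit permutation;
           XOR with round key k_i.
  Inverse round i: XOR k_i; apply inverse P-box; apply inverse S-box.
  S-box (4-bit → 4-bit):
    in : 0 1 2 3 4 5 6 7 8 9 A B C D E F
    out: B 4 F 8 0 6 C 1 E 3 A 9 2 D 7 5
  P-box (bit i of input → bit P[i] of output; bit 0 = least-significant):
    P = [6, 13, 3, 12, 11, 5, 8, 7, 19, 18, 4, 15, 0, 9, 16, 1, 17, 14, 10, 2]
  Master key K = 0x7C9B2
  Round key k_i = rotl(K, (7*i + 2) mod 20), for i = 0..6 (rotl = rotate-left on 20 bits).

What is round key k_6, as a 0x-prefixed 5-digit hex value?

K = 0x7C9B2
k_0 = rotl(K, (7*0+2) mod 20) = rotl(K, 2) = 0xF26C9
k_1 = rotl(K, (7*1+2) mod 20) = rotl(K, 9) = 0x364F9
k_2 = rotl(K, (7*2+2) mod 20) = rotl(K, 16) = 0x27C9B
k_3 = rotl(K, (7*3+2) mod 20) = rotl(K, 3) = 0xE4D93
k_4 = rotl(K, (7*4+2) mod 20) = rotl(K, 10) = 0x6C9F2
k_5 = rotl(K, (7*5+2) mod 20) = rotl(K, 17) = 0x4F936
k_6 = rotl(K, (7*6+2) mod 20) = rotl(K, 4) = 0xC9B27

0xC9B27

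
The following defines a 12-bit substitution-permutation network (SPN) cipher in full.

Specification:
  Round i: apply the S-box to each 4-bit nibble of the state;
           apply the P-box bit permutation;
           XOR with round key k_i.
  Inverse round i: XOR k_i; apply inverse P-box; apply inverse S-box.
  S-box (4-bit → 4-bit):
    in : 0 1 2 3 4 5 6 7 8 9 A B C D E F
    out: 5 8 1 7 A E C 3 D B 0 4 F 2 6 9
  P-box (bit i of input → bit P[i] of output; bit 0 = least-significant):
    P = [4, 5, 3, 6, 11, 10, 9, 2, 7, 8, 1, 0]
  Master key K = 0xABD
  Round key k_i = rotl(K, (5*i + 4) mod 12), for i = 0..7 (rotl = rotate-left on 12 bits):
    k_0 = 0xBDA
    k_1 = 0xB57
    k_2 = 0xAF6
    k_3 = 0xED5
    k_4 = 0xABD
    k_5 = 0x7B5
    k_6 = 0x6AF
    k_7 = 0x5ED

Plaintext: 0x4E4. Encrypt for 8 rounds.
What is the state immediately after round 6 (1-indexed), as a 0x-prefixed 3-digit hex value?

0xC33

s_0 = plaintext = 0x4E4
s_1 = Round(s_0, k_0) = 0xCBB
s_2 = Round(s_1, k_1) = 0x8DC
s_3 = Round(s_2, k_2) = 0xE0D
s_4 = Round(s_3, k_3) = 0x5F7
s_5 = Round(s_4, k_4) = 0x38A
s_6 = Round(s_5, k_5) = 0xC33
s_7 = Round(s_6, k_6) = 0x914
s_8 = Round(s_7, k_7) = 0x408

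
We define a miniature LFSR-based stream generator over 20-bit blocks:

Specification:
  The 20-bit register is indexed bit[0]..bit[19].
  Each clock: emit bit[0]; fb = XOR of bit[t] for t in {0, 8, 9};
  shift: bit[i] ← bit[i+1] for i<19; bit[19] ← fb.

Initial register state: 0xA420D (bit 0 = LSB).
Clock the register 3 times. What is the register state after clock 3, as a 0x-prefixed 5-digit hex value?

reg_0 = 0xA420D
clock 1: out=1, reg = 0x52106
clock 2: out=0, reg = 0xA9083
clock 3: out=1, reg = 0xD4841

0xD4841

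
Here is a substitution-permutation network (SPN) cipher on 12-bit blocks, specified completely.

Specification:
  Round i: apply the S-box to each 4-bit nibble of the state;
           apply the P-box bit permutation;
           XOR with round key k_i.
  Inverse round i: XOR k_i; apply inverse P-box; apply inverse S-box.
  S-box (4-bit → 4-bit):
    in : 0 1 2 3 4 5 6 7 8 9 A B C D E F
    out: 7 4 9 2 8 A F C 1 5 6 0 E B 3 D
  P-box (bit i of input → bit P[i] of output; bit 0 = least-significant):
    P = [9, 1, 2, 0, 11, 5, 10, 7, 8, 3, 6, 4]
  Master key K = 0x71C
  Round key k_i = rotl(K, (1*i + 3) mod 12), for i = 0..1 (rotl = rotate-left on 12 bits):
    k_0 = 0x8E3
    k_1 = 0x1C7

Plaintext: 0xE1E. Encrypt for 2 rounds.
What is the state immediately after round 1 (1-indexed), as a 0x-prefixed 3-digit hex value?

0xFE9

s_0 = plaintext = 0xE1E
s_1 = Round(s_0, k_0) = 0xFE9
s_2 = Round(s_1, k_1) = 0xAB3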